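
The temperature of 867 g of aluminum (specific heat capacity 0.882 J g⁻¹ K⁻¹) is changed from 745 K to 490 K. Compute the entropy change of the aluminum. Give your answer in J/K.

ΔS = ∫dQ_rev/T = m c ln(T₂/T₁) = 867 × 0.882 × ln(490/745) = -320 J/K.

ΔS = -320 J/K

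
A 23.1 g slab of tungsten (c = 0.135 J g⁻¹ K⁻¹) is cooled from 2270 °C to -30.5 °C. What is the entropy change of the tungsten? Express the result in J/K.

ΔS = -7.33 J/K

In kelvin: T₁ = 2543.15 K, T₂ = 242.65 K. ΔS = ∫dQ_rev/T = m c ln(T₂/T₁) = 23.1 × 0.135 × ln(242.65/2543.15) = -7.33 J/K.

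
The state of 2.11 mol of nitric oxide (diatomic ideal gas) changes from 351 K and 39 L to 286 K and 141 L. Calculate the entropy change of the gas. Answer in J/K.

ΔS = 13.6 J/K

Entropy is a state function: ΔS = nC_V ln(T₂/T₁) + nR ln(V₂/V₁), with C_V = 5R/2 = 20.79 J mol⁻¹ K⁻¹ for a diatomic ideal gas.
ΔS = 2.11 × [20.79 × ln(286/351) + 8.314 × ln(141/39)] = 13.6 J/K.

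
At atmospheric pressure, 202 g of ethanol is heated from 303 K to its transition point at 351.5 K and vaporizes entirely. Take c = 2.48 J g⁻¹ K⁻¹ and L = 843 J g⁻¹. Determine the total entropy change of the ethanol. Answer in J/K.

ΔS = 559 J/K

Warming step: ΔS₁ = m c ln(T_tr/T_i) = 202 × 2.48 × ln(351.5/303) = 74.38 J/K.
Phase change: ΔS₂ = +mL/T_tr = 202 × 843 / 351.5 = 484.5 J/K.
ΔS_total = (74.38) + (484.5) = 559 J/K.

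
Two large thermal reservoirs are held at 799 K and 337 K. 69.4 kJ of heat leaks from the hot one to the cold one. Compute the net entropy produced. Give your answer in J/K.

ΔS_total = 119 J/K

ΔS_hot = −Q/T_H = −69400/799 = -86.86 J/K and ΔS_cold = +Q/T_C = 69400/337 = 205.9 J/K.
ΔS_total = -86.86 + 205.9 = 119 J/K, positive as the second law requires.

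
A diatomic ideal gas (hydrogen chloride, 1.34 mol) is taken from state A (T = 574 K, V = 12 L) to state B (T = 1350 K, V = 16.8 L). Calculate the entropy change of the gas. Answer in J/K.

ΔS = 27.6 J/K

Entropy is a state function: ΔS = nC_V ln(T₂/T₁) + nR ln(V₂/V₁), with C_V = 5R/2 = 20.79 J mol⁻¹ K⁻¹ for a diatomic ideal gas.
ΔS = 1.34 × [20.79 × ln(1350/574) + 8.314 × ln(16.8/12)] = 27.6 J/K.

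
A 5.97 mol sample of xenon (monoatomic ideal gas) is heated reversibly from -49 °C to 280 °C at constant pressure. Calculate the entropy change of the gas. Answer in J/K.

ΔS = 112 J/K

In kelvin: T₁ = 224.15 K, T₂ = 553.15 K. At constant pressure, ΔS = nC_p ln(T₂/T₁) with C_p = 5R/2 = 20.79 J mol⁻¹ K⁻¹.
ΔS = 5.97 × 20.79 × ln(553.15/224.15) = 112 J/K.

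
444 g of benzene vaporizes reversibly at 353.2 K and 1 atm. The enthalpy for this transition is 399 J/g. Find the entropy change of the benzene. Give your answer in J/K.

Heat absorbed by the substance: Q = mL = 444 × 399 = 177156 J.
At constant T, ΔS = Q_rev/T = 177156 / 353.2 = 502 J/K.

ΔS = 502 J/K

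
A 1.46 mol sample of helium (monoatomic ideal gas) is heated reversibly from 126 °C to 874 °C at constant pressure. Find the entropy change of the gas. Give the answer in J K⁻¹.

In kelvin: T₁ = 399.15 K, T₂ = 1147.15 K. At constant pressure, ΔS = nC_p ln(T₂/T₁) with C_p = 5R/2 = 20.79 J mol⁻¹ K⁻¹.
ΔS = 1.46 × 20.79 × ln(1147.15/399.15) = 32 J/K.

ΔS = 32 J/K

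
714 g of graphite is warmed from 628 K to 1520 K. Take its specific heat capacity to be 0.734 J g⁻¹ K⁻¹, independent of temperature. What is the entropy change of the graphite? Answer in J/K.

ΔS = ∫dQ_rev/T = m c ln(T₂/T₁) = 714 × 0.734 × ln(1520/628) = 463 J/K.

ΔS = 463 J/K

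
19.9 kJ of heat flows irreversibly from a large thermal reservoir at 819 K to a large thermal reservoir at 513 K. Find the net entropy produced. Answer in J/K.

ΔS_total = 14.5 J/K

ΔS_hot = −Q/T_H = −19900/819 = -24.3 J/K and ΔS_cold = +Q/T_C = 19900/513 = 38.79 J/K.
ΔS_total = -24.3 + 38.79 = 14.5 J/K, positive as the second law requires.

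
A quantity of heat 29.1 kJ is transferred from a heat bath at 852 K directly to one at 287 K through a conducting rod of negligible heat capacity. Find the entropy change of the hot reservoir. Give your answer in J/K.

ΔS_hot = -34.2 J/K

The hot reservoir loses heat Q, so ΔS_hot = −Q/T_H = −29100/852 = -34.2 J/K.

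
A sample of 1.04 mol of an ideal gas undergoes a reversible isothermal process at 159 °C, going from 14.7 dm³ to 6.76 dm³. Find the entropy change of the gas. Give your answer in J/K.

For an isothermal ideal gas ΔS_gas = nR ln(V₂/V₁) = 1.04 × 8.314 × ln(6.76/14.7) = -6.72 J/K.

ΔS_gas = -6.72 J/K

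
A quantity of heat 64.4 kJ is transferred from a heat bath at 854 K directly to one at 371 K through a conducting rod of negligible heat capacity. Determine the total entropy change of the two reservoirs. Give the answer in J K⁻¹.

ΔS_hot = −Q/T_H = −64400/854 = -75.41 J/K and ΔS_cold = +Q/T_C = 64400/371 = 173.6 J/K.
ΔS_total = -75.41 + 173.6 = 98.2 J/K, positive as the second law requires.

ΔS_total = 98.2 J/K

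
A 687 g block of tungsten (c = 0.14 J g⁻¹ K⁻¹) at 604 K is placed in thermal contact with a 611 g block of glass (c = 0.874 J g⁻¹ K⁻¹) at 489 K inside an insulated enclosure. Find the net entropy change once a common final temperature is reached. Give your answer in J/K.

ΔS_total = 1.91 J/K

Energy balance: T_f = (m₁c₁T₁ + m₂c₂T₂)/(m₁c₁ + m₂c₂) = 506.55 K.
ΔS₁ = m₁c₁ ln(T_f/T₁) = 96.18 × ln(506.55/604) = -16.92 J/K.
ΔS₂ = m₂c₂ ln(T_f/T₂) = 534.014 × ln(506.55/489) = 18.83 J/K.
ΔS_total = -16.92 + 18.83 = 1.91 J/K.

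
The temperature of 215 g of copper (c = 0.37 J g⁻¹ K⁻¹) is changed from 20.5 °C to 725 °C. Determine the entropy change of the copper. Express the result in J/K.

In kelvin: T₁ = 293.65 K, T₂ = 998.15 K. ΔS = ∫dQ_rev/T = m c ln(T₂/T₁) = 215 × 0.37 × ln(998.15/293.65) = 97.3 J/K.

ΔS = 97.3 J/K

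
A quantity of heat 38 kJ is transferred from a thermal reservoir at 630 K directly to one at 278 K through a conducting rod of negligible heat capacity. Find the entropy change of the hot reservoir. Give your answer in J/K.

The hot reservoir loses heat Q, so ΔS_hot = −Q/T_H = −38000/630 = -60.3 J/K.

ΔS_hot = -60.3 J/K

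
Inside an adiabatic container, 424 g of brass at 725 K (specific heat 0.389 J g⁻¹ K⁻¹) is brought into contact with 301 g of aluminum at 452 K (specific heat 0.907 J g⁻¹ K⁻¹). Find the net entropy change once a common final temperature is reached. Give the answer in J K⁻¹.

Energy balance: T_f = (m₁c₁T₁ + m₂c₂T₂)/(m₁c₁ + m₂c₂) = 554.82 K.
ΔS₁ = m₁c₁ ln(T_f/T₁) = 164.936 × ln(554.82/725) = -44.13 J/K.
ΔS₂ = m₂c₂ ln(T_f/T₂) = 273.007 × ln(554.82/452) = 55.95 J/K.
ΔS_total = -44.13 + 55.95 = 11.8 J/K.

ΔS_total = 11.8 J/K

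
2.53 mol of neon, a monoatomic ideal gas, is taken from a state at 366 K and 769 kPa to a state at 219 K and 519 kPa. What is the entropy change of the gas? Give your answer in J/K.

ΔS = -18.7 J/K

ΔS = nC_p ln(T₂/T₁) − nR ln(P₂/P₁), with C_p = 5R/2 = 20.79 J mol⁻¹ K⁻¹ for a monoatomic ideal gas.
ΔS = 2.53 × [20.79 × ln(219/366) − 8.314 × ln(519/769)] = -18.7 J/K.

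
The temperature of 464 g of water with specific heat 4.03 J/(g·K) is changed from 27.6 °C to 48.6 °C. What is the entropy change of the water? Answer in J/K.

ΔS = 126 J/K

In kelvin: T₁ = 300.75 K, T₂ = 321.75 K. ΔS = ∫dQ_rev/T = m c ln(T₂/T₁) = 464 × 4.03 × ln(321.75/300.75) = 126 J/K.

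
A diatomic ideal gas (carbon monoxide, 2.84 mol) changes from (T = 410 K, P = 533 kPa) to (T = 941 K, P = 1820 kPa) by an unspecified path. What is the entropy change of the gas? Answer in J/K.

ΔS = 39.7 J/K

ΔS = nC_p ln(T₂/T₁) − nR ln(P₂/P₁), with C_p = 7R/2 = 29.1 J mol⁻¹ K⁻¹ for a diatomic ideal gas.
ΔS = 2.84 × [29.1 × ln(941/410) − 8.314 × ln(1820/533)] = 39.7 J/K.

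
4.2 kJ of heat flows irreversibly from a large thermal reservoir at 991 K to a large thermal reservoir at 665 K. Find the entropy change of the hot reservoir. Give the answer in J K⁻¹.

ΔS_hot = -4.24 J/K

The hot reservoir loses heat Q, so ΔS_hot = −Q/T_H = −4200/991 = -4.24 J/K.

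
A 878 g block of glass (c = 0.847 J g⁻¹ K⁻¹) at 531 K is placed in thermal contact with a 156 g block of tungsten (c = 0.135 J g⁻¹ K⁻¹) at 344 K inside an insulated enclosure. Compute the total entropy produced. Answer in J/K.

ΔS_total = 1.69 J/K

Energy balance: T_f = (m₁c₁T₁ + m₂c₂T₂)/(m₁c₁ + m₂c₂) = 525.85 K.
ΔS₁ = m₁c₁ ln(T_f/T₁) = 743.666 × ln(525.85/531) = -7.248 J/K.
ΔS₂ = m₂c₂ ln(T_f/T₂) = 21.06 × ln(525.85/344) = 8.937 J/K.
ΔS_total = -7.248 + 8.937 = 1.69 J/K.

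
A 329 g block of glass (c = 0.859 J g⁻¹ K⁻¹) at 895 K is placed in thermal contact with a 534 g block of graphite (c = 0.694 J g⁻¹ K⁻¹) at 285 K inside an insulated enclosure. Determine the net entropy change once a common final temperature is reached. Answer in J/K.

Energy balance: T_f = (m₁c₁T₁ + m₂c₂T₂)/(m₁c₁ + m₂c₂) = 548.92 K.
ΔS₁ = m₁c₁ ln(T_f/T₁) = 282.611 × ln(548.92/895) = -138.2 J/K.
ΔS₂ = m₂c₂ ln(T_f/T₂) = 370.596 × ln(548.92/285) = 242.9 J/K.
ΔS_total = -138.2 + 242.9 = 105 J/K.

ΔS_total = 105 J/K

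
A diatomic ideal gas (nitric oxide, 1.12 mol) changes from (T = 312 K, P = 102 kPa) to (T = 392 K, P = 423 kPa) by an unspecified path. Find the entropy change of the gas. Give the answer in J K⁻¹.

ΔS = -5.81 J/K

ΔS = nC_p ln(T₂/T₁) − nR ln(P₂/P₁), with C_p = 7R/2 = 29.1 J mol⁻¹ K⁻¹ for a diatomic ideal gas.
ΔS = 1.12 × [29.1 × ln(392/312) − 8.314 × ln(423/102)] = -5.81 J/K.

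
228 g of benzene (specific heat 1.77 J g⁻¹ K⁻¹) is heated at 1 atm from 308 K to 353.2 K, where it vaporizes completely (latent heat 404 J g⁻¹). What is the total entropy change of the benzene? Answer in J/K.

Warming step: ΔS₁ = m c ln(T_tr/T_i) = 228 × 1.77 × ln(353.2/308) = 55.26 J/K.
Phase change: ΔS₂ = +mL/T_tr = 228 × 404 / 353.2 = 260.8 J/K.
ΔS_total = (55.26) + (260.8) = 316 J/K.

ΔS = 316 J/K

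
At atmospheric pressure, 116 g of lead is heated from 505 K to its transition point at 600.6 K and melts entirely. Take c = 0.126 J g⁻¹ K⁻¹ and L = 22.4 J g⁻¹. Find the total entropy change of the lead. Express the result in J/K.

Warming step: ΔS₁ = m c ln(T_tr/T_i) = 116 × 0.126 × ln(600.6/505) = 2.534 J/K.
Phase change: ΔS₂ = +mL/T_tr = 116 × 22.4 / 600.6 = 4.326 J/K.
ΔS_total = (2.534) + (4.326) = 6.86 J/K.

ΔS = 6.86 J/K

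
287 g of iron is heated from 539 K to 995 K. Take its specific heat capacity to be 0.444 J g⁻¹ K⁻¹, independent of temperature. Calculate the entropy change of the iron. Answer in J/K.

ΔS = ∫dQ_rev/T = m c ln(T₂/T₁) = 287 × 0.444 × ln(995/539) = 78.1 J/K.

ΔS = 78.1 J/K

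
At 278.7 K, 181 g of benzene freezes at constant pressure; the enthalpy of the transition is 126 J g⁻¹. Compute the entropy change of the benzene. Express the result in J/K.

ΔS = -81.8 J/K

Heat released by the substance: Q = −mL = −181 × 126 = −22806 J.
At constant T, ΔS = Q_rev/T = −22806 / 278.7 = -81.8 J/K.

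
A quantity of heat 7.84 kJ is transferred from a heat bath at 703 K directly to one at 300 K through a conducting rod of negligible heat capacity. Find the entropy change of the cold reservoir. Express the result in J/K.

ΔS_cold = 26.1 J/K

The cold reservoir gains heat Q, so ΔS_cold = +Q/T_C = 7840/300 = 26.1 J/K.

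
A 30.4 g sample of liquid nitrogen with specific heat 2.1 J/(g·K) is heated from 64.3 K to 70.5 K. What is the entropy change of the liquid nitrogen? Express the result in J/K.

ΔS = ∫dQ_rev/T = m c ln(T₂/T₁) = 30.4 × 2.1 × ln(70.5/64.3) = 5.88 J/K.

ΔS = 5.88 J/K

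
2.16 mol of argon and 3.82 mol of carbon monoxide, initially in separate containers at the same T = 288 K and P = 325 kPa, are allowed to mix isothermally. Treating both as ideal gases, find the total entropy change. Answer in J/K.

Mole fractions: x_A = 2.16/5.98 = 0.361, x_B = 0.639.
ΔS_mix = −R(n_A ln x_A + n_B ln x_B) = −8.314 × (2.16 ln 0.361 + 3.82 ln 0.639) = 32.5 J/K.

ΔS_mix = 32.5 J/K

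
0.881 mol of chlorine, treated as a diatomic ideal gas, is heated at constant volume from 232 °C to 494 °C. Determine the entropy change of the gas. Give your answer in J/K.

ΔS = 7.65 J/K

In kelvin: T₁ = 505.15 K, T₂ = 767.15 K. At constant volume, ΔS = nC_V ln(T₂/T₁) with C_V = 5R/2 = 20.79 J mol⁻¹ K⁻¹.
ΔS = 0.881 × 20.79 × ln(767.15/505.15) = 7.65 J/K.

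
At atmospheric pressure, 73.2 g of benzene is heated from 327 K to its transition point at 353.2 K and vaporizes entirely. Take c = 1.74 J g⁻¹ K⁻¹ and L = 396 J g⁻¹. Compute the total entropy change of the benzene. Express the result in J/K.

ΔS = 91.9 J/K

Warming step: ΔS₁ = m c ln(T_tr/T_i) = 73.2 × 1.74 × ln(353.2/327) = 9.817 J/K.
Phase change: ΔS₂ = +mL/T_tr = 73.2 × 396 / 353.2 = 82.07 J/K.
ΔS_total = (9.817) + (82.07) = 91.9 J/K.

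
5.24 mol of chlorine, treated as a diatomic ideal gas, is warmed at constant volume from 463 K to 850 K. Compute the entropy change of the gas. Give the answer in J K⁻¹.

At constant volume, ΔS = nC_V ln(T₂/T₁) with C_V = 5R/2 = 20.79 J mol⁻¹ K⁻¹.
ΔS = 5.24 × 20.79 × ln(850/463) = 66.2 J/K.

ΔS = 66.2 J/K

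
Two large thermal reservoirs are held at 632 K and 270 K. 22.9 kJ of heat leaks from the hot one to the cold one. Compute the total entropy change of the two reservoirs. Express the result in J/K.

ΔS_hot = −Q/T_H = −22900/632 = -36.23 J/K and ΔS_cold = +Q/T_C = 22900/270 = 84.81 J/K.
ΔS_total = -36.23 + 84.81 = 48.6 J/K, positive as the second law requires.

ΔS_total = 48.6 J/K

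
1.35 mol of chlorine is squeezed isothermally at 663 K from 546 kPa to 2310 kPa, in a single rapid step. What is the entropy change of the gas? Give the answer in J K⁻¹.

Entropy is a state function, so ΔS_gas depends only on the end states.
For an isothermal ideal gas ΔS_gas = nR ln(P₁/P₂) = 1.35 × 8.314 × ln(546/2310) = -16.2 J/K.

ΔS_gas = -16.2 J/K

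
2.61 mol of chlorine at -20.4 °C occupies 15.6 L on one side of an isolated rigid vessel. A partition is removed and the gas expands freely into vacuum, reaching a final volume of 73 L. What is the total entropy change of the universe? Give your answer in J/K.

For an ideal gas in free expansion Q = 0 and W = 0, so T is unchanged.
Entropy is a state function; using a reversible isothermal path, ΔS_gas = nR ln(V₂/V₁) = 2.61 × 8.314 × ln(73/15.6) = 33.5 J/K.
The insulated surroundings exchange no heat, so ΔS_surr = 0 and ΔS_universe = ΔS_gas.

ΔS_universe = 33.5 J/K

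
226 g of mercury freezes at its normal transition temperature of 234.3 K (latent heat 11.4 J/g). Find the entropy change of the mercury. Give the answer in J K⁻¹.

ΔS = -11 J/K

Heat released by the substance: Q = −mL = −226 × 11.4 = −2576.4 J.
At constant T, ΔS = Q_rev/T = −2576.4 / 234.3 = -11 J/K.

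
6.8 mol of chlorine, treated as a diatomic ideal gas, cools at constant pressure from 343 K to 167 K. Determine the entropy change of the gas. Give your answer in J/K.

ΔS = -142 J/K

At constant pressure, ΔS = nC_p ln(T₂/T₁) with C_p = 7R/2 = 29.1 J mol⁻¹ K⁻¹.
ΔS = 6.8 × 29.1 × ln(167/343) = -142 J/K.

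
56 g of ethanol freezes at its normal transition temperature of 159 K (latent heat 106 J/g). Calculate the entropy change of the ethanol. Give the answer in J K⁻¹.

ΔS = -37.3 J/K

Heat released by the substance: Q = −mL = −56 × 106 = −5936 J.
At constant T, ΔS = Q_rev/T = −5936 / 159 = -37.3 J/K.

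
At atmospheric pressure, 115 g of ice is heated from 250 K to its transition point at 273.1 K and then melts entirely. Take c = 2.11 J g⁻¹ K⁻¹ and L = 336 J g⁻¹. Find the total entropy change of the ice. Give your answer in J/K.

Warming step: ΔS₁ = m c ln(T_tr/T_i) = 115 × 2.11 × ln(273.1/250) = 21.44 J/K.
Phase change: ΔS₂ = +mL/T_tr = 115 × 336 / 273.1 = 141.5 J/K.
ΔS_total = (21.44) + (141.5) = 163 J/K.

ΔS = 163 J/K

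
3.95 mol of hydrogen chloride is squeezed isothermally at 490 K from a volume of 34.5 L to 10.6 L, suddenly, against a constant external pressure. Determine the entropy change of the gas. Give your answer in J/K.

Entropy is a state function, so ΔS_gas depends only on the end states.
For an isothermal ideal gas ΔS_gas = nR ln(V₂/V₁) = 3.95 × 8.314 × ln(10.6/34.5) = -38.8 J/K.

ΔS_gas = -38.8 J/K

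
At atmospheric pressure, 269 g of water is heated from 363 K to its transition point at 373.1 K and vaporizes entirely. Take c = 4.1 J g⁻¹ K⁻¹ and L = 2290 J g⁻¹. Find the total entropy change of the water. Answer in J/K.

ΔS = 1680 J/K

Warming step: ΔS₁ = m c ln(T_tr/T_i) = 269 × 4.1 × ln(373.1/363) = 30.27 J/K.
Phase change: ΔS₂ = +mL/T_tr = 269 × 2290 / 373.1 = 1651 J/K.
ΔS_total = (30.27) + (1651) = 1680 J/K.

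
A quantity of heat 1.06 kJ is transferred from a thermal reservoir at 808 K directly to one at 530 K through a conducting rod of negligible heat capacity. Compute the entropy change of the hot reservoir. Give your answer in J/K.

The hot reservoir loses heat Q, so ΔS_hot = −Q/T_H = −1060/808 = -1.31 J/K.

ΔS_hot = -1.31 J/K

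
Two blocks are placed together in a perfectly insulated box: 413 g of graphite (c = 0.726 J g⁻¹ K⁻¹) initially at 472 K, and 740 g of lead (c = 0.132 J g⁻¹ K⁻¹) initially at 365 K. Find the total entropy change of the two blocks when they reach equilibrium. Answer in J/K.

Energy balance: T_f = (m₁c₁T₁ + m₂c₂T₂)/(m₁c₁ + m₂c₂) = 445.71 K.
ΔS₁ = m₁c₁ ln(T_f/T₁) = 299.838 × ln(445.71/472) = -17.186 J/K.
ΔS₂ = m₂c₂ ln(T_f/T₂) = 97.68 × ln(445.71/365) = 19.513 J/K.
ΔS_total = -17.186 + 19.513 = 2.33 J/K.

ΔS_total = 2.33 J/K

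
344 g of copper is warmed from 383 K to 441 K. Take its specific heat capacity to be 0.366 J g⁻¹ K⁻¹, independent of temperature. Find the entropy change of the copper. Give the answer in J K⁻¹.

ΔS = 17.8 J/K

ΔS = ∫dQ_rev/T = m c ln(T₂/T₁) = 344 × 0.366 × ln(441/383) = 17.8 J/K.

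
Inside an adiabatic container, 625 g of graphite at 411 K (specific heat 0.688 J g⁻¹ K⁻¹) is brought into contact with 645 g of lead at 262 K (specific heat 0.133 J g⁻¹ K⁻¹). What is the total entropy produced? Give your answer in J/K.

ΔS_total = 6.55 J/K

Energy balance: T_f = (m₁c₁T₁ + m₂c₂T₂)/(m₁c₁ + m₂c₂) = 386.22 K.
ΔS₁ = m₁c₁ ln(T_f/T₁) = 430 × ln(386.22/411) = -26.74 J/K.
ΔS₂ = m₂c₂ ln(T_f/T₂) = 85.785 × ln(386.22/262) = 33.29 J/K.
ΔS_total = -26.74 + 33.29 = 6.55 J/K.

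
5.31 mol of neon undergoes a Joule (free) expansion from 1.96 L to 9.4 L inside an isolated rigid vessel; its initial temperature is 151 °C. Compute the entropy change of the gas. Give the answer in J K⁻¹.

No heat is exchanged and no work is done, so the ideal-gas temperature stays constant.
Entropy is a state function; using a reversible isothermal path, ΔS_gas = nR ln(V₂/V₁) = 5.31 × 8.314 × ln(9.4/1.96) = 69.2 J/K.

ΔS_gas = 69.2 J/K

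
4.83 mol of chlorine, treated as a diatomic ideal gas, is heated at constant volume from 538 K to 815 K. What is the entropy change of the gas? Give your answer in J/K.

At constant volume, ΔS = nC_V ln(T₂/T₁) with C_V = 5R/2 = 20.79 J mol⁻¹ K⁻¹.
ΔS = 4.83 × 20.79 × ln(815/538) = 41.7 J/K.

ΔS = 41.7 J/K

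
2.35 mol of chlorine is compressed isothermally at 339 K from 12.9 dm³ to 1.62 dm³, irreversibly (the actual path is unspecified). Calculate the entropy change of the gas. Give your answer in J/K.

ΔS_gas = -40.5 J/K

Entropy is a state function, so ΔS_gas depends only on the end states.
For an isothermal ideal gas ΔS_gas = nR ln(V₂/V₁) = 2.35 × 8.314 × ln(1.62/12.9) = -40.5 J/K.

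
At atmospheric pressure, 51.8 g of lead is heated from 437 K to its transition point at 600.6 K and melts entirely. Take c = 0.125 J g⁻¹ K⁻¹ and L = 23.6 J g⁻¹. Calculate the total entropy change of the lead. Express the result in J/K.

ΔS = 4.09 J/K

Warming step: ΔS₁ = m c ln(T_tr/T_i) = 51.8 × 0.125 × ln(600.6/437) = 2.059 J/K.
Phase change: ΔS₂ = +mL/T_tr = 51.8 × 23.6 / 600.6 = 2.035 J/K.
ΔS_total = (2.059) + (2.035) = 4.09 J/K.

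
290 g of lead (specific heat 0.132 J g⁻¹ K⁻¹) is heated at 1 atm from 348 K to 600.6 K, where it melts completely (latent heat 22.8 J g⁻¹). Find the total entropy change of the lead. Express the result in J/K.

ΔS = 31.9 J/K

Warming step: ΔS₁ = m c ln(T_tr/T_i) = 290 × 0.132 × ln(600.6/348) = 20.89 J/K.
Phase change: ΔS₂ = +mL/T_tr = 290 × 22.8 / 600.6 = 11.01 J/K.
ΔS_total = (20.89) + (11.01) = 31.9 J/K.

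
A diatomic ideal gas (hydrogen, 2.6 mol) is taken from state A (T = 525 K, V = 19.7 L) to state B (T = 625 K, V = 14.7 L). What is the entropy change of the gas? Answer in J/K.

Entropy is a state function: ΔS = nC_V ln(T₂/T₁) + nR ln(V₂/V₁), with C_V = 5R/2 = 20.79 J mol⁻¹ K⁻¹ for a diatomic ideal gas.
ΔS = 2.6 × [20.79 × ln(625/525) + 8.314 × ln(14.7/19.7)] = 3.09 J/K.

ΔS = 3.09 J/K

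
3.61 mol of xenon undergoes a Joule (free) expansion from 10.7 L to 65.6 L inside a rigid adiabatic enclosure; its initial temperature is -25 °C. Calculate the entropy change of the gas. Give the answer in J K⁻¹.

No heat is exchanged and no work is done, so the ideal-gas temperature stays constant.
Entropy is a state function; using a reversible isothermal path, ΔS_gas = nR ln(V₂/V₁) = 3.61 × 8.314 × ln(65.6/10.7) = 54.4 J/K.

ΔS_gas = 54.4 J/K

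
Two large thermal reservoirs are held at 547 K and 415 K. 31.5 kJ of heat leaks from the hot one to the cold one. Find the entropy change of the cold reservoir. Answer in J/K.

ΔS_cold = 75.9 J/K

The cold reservoir gains heat Q, so ΔS_cold = +Q/T_C = 31500/415 = 75.9 J/K.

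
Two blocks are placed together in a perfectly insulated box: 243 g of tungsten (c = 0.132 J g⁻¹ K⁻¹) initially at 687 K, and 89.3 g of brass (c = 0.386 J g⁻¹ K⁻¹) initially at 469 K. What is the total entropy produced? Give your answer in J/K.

ΔS_total = 1.21 J/K

Energy balance: T_f = (m₁c₁T₁ + m₂c₂T₂)/(m₁c₁ + m₂c₂) = 574.08 K.
ΔS₁ = m₁c₁ ln(T_f/T₁) = 32.076 × ln(574.08/687) = -5.76 J/K.
ΔS₂ = m₂c₂ ln(T_f/T₂) = 34.4698 × ln(574.08/469) = 6.969 J/K.
ΔS_total = -5.76 + 6.969 = 1.21 J/K.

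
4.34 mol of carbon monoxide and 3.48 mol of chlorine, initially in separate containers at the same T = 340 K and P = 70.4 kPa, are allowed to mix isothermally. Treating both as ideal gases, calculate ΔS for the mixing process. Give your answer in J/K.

ΔS_mix = 44.7 J/K

Mole fractions: x_A = 4.34/7.82 = 0.555, x_B = 0.445.
ΔS_mix = −R(n_A ln x_A + n_B ln x_B) = −8.314 × (4.34 ln 0.555 + 3.48 ln 0.445) = 44.7 J/K.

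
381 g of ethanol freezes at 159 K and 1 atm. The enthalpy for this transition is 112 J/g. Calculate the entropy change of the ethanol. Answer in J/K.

ΔS = -268 J/K

Heat released by the substance: Q = −mL = −381 × 112 = −42672 J.
At constant T, ΔS = Q_rev/T = −42672 / 159 = -268 J/K.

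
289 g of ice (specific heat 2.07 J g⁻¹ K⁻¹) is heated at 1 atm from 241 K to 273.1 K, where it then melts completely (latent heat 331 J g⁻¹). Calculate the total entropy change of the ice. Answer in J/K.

Warming step: ΔS₁ = m c ln(T_tr/T_i) = 289 × 2.07 × ln(273.1/241) = 74.8 J/K.
Phase change: ΔS₂ = +mL/T_tr = 289 × 331 / 273.1 = 350.3 J/K.
ΔS_total = (74.8) + (350.3) = 425 J/K.

ΔS = 425 J/K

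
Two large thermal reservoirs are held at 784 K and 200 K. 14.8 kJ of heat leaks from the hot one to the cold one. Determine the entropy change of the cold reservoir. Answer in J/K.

The cold reservoir gains heat Q, so ΔS_cold = +Q/T_C = 14800/200 = 74 J/K.

ΔS_cold = 74 J/K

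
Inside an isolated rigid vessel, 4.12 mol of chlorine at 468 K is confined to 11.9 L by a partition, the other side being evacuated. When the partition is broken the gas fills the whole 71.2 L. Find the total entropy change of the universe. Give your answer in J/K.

No heat is exchanged and no work is done, so the ideal-gas temperature stays constant.
Entropy is a state function; using a reversible isothermal path, ΔS_gas = nR ln(V₂/V₁) = 4.12 × 8.314 × ln(71.2/11.9) = 61.3 J/K.
The insulated surroundings exchange no heat, so ΔS_surr = 0 and ΔS_universe = ΔS_gas.

ΔS_universe = 61.3 J/K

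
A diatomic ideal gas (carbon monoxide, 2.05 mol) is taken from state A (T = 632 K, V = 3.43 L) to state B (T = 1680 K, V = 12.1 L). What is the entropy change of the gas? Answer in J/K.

Entropy is a state function: ΔS = nC_V ln(T₂/T₁) + nR ln(V₂/V₁), with C_V = 5R/2 = 20.79 J mol⁻¹ K⁻¹ for a diatomic ideal gas.
ΔS = 2.05 × [20.79 × ln(1680/632) + 8.314 × ln(12.1/3.43)] = 63.1 J/K.

ΔS = 63.1 J/K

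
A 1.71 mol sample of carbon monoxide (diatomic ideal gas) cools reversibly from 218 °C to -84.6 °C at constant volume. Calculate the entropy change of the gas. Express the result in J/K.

ΔS = -34 J/K

In kelvin: T₁ = 491.15 K, T₂ = 188.55 K. At constant volume, ΔS = nC_V ln(T₂/T₁) with C_V = 5R/2 = 20.79 J mol⁻¹ K⁻¹.
ΔS = 1.71 × 20.79 × ln(188.55/491.15) = -34 J/K.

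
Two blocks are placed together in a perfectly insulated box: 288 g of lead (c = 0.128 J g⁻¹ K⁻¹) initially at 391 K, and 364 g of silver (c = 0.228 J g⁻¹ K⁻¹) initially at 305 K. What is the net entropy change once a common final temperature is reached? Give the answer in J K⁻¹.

Energy balance: T_f = (m₁c₁T₁ + m₂c₂T₂)/(m₁c₁ + m₂c₂) = 331.45 K.
ΔS₁ = m₁c₁ ln(T_f/T₁) = 36.864 × ln(331.45/391) = -6.091 J/K.
ΔS₂ = m₂c₂ ln(T_f/T₂) = 82.992 × ln(331.45/305) = 6.902 J/K.
ΔS_total = -6.091 + 6.902 = 0.811 J/K.

ΔS_total = 0.811 J/K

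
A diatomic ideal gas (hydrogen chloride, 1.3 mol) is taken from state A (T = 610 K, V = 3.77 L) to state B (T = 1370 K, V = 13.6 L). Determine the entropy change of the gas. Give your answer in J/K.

Entropy is a state function: ΔS = nC_V ln(T₂/T₁) + nR ln(V₂/V₁), with C_V = 5R/2 = 20.79 J mol⁻¹ K⁻¹ for a diatomic ideal gas.
ΔS = 1.3 × [20.79 × ln(1370/610) + 8.314 × ln(13.6/3.77)] = 35.7 J/K.

ΔS = 35.7 J/K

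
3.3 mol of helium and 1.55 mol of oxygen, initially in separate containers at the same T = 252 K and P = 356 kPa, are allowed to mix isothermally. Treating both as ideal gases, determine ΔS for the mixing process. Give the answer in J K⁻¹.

ΔS_mix = 25.3 J/K

Mole fractions: x_A = 3.3/4.85 = 0.68, x_B = 0.32.
ΔS_mix = −R(n_A ln x_A + n_B ln x_B) = −8.314 × (3.3 ln 0.68 + 1.55 ln 0.32) = 25.3 J/K.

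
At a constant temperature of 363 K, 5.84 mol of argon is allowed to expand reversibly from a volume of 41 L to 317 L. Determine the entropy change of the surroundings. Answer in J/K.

For an isothermal ideal gas ΔS_gas = nR ln(V₂/V₁) = 5.84 × 8.314 × ln(317/41) = 99.3 J/K.
The process is reversible, so ΔS_surr = −ΔS_gas = -99.3 J/K and ΔS_universe = 0.

ΔS_surr = -99.3 J/K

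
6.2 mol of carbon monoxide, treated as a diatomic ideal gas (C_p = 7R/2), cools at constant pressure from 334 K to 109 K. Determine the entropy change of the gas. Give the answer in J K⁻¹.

ΔS = -202 J/K

At constant pressure, ΔS = nC_p ln(T₂/T₁) with C_p = 7R/2 = 29.1 J mol⁻¹ K⁻¹.
ΔS = 6.2 × 29.1 × ln(109/334) = -202 J/K.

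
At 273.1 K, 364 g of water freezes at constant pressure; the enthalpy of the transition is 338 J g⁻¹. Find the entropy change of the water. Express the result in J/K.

Heat released by the substance: Q = −mL = −364 × 338 = −123032 J.
At constant T, ΔS = Q_rev/T = −123032 / 273.1 = -451 J/K.

ΔS = -451 J/K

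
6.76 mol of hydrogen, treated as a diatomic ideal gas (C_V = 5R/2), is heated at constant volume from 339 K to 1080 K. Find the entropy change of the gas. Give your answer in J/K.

ΔS = 163 J/K

At constant volume, ΔS = nC_V ln(T₂/T₁) with C_V = 5R/2 = 20.79 J mol⁻¹ K⁻¹.
ΔS = 6.76 × 20.79 × ln(1080/339) = 163 J/K.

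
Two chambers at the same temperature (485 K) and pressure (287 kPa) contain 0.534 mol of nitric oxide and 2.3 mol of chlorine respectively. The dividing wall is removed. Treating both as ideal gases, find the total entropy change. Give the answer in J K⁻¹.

Mole fractions: x_A = 0.534/2.83 = 0.188, x_B = 0.812.
ΔS_mix = −R(n_A ln x_A + n_B ln x_B) = −8.314 × (0.534 ln 0.188 + 2.3 ln 0.812) = 11.4 J/K.

ΔS_mix = 11.4 J/K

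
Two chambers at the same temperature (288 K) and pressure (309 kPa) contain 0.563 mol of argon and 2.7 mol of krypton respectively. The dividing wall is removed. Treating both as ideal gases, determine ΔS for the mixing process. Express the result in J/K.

Mole fractions: x_A = 0.563/3.26 = 0.173, x_B = 0.827.
ΔS_mix = −R(n_A ln x_A + n_B ln x_B) = −8.314 × (0.563 ln 0.173 + 2.7 ln 0.827) = 12.5 J/K.

ΔS_mix = 12.5 J/K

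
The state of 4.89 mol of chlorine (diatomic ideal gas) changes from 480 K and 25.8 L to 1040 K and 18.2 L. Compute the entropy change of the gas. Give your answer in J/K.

ΔS = 64.4 J/K

Entropy is a state function: ΔS = nC_V ln(T₂/T₁) + nR ln(V₂/V₁), with C_V = 5R/2 = 20.79 J mol⁻¹ K⁻¹ for a diatomic ideal gas.
ΔS = 4.89 × [20.79 × ln(1040/480) + 8.314 × ln(18.2/25.8)] = 64.4 J/K.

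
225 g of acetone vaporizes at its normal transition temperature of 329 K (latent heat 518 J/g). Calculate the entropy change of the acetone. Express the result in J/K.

ΔS = 354 J/K

Heat absorbed by the substance: Q = mL = 225 × 518 = 116550 J.
At constant T, ΔS = Q_rev/T = 116550 / 329 = 354 J/K.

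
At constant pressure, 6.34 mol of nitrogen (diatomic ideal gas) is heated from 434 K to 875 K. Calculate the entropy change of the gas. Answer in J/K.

At constant pressure, ΔS = nC_p ln(T₂/T₁) with C_p = 7R/2 = 29.1 J mol⁻¹ K⁻¹.
ΔS = 6.34 × 29.1 × ln(875/434) = 129 J/K.

ΔS = 129 J/K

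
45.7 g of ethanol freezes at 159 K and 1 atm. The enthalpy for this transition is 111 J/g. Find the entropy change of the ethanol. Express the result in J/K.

Heat released by the substance: Q = −mL = −45.7 × 111 = −5072.7 J.
At constant T, ΔS = Q_rev/T = −5072.7 / 159 = -31.9 J/K.

ΔS = -31.9 J/K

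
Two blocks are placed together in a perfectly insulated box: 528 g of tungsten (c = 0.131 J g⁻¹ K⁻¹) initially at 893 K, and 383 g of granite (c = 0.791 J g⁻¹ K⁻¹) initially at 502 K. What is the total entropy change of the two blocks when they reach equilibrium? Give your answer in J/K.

Energy balance: T_f = (m₁c₁T₁ + m₂c₂T₂)/(m₁c₁ + m₂c₂) = 574.68 K.
ΔS₁ = m₁c₁ ln(T_f/T₁) = 69.168 × ln(574.68/893) = -30.49 J/K.
ΔS₂ = m₂c₂ ln(T_f/T₂) = 302.953 × ln(574.68/502) = 40.96 J/K.
ΔS_total = -30.49 + 40.96 = 10.5 J/K.

ΔS_total = 10.5 J/K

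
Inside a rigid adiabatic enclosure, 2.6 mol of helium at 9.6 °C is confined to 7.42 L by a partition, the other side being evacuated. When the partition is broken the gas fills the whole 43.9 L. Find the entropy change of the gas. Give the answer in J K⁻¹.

No heat is exchanged and no work is done, so the ideal-gas temperature stays constant.
Entropy is a state function; using a reversible isothermal path, ΔS_gas = nR ln(V₂/V₁) = 2.6 × 8.314 × ln(43.9/7.42) = 38.4 J/K.

ΔS_gas = 38.4 J/K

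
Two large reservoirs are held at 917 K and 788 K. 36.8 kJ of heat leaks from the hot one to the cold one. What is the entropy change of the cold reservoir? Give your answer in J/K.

ΔS_cold = 46.7 J/K

The cold reservoir gains heat Q, so ΔS_cold = +Q/T_C = 36800/788 = 46.7 J/K.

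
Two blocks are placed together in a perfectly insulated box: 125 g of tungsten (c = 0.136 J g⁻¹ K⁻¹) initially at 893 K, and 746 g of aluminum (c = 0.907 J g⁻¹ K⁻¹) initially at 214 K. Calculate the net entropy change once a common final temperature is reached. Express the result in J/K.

Energy balance: T_f = (m₁c₁T₁ + m₂c₂T₂)/(m₁c₁ + m₂c₂) = 230.64 K.
ΔS₁ = m₁c₁ ln(T_f/T₁) = 17 × ln(230.64/893) = -23.01 J/K.
ΔS₂ = m₂c₂ ln(T_f/T₂) = 676.622 × ln(230.64/214) = 50.67 J/K.
ΔS_total = -23.01 + 50.67 = 27.7 J/K.

ΔS_total = 27.7 J/K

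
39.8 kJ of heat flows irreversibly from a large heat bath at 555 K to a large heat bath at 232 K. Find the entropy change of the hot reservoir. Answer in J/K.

ΔS_hot = -71.7 J/K

The hot reservoir loses heat Q, so ΔS_hot = −Q/T_H = −39800/555 = -71.7 J/K.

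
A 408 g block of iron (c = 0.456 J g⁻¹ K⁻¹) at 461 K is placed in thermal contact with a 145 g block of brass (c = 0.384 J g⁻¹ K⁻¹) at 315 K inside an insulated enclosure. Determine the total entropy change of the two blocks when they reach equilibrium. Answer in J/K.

Energy balance: T_f = (m₁c₁T₁ + m₂c₂T₂)/(m₁c₁ + m₂c₂) = 427.37 K.
ΔS₁ = m₁c₁ ln(T_f/T₁) = 186.048 × ln(427.37/461) = -14.093 J/K.
ΔS₂ = m₂c₂ ln(T_f/T₂) = 55.68 × ln(427.37/315) = 16.987 J/K.
ΔS_total = -14.093 + 16.987 = 2.89 J/K.

ΔS_total = 2.89 J/K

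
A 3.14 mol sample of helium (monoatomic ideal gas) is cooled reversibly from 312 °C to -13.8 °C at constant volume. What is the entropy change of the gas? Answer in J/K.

In kelvin: T₁ = 585.15 K, T₂ = 259.35 K. At constant volume, ΔS = nC_V ln(T₂/T₁) with C_V = 3R/2 = 12.47 J mol⁻¹ K⁻¹.
ΔS = 3.14 × 12.47 × ln(259.35/585.15) = -31.9 J/K.

ΔS = -31.9 J/K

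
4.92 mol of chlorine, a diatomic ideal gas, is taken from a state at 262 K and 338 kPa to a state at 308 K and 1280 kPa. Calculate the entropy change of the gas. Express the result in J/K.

ΔS = -31.3 J/K

ΔS = nC_p ln(T₂/T₁) − nR ln(P₂/P₁), with C_p = 7R/2 = 29.1 J mol⁻¹ K⁻¹ for a diatomic ideal gas.
ΔS = 4.92 × [29.1 × ln(308/262) − 8.314 × ln(1280/338)] = -31.3 J/K.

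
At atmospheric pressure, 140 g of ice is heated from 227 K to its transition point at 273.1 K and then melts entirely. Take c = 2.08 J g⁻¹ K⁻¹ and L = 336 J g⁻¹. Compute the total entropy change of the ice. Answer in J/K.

ΔS = 226 J/K

Warming step: ΔS₁ = m c ln(T_tr/T_i) = 140 × 2.08 × ln(273.1/227) = 53.84 J/K.
Phase change: ΔS₂ = +mL/T_tr = 140 × 336 / 273.1 = 172.2 J/K.
ΔS_total = (53.84) + (172.2) = 226 J/K.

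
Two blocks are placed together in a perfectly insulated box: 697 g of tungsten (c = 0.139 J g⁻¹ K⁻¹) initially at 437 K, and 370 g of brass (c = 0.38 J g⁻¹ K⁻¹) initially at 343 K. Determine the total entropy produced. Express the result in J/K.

ΔS_total = 1.7 J/K

Energy balance: T_f = (m₁c₁T₁ + m₂c₂T₂)/(m₁c₁ + m₂c₂) = 381.35 K.
ΔS₁ = m₁c₁ ln(T_f/T₁) = 96.883 × ln(381.35/437) = -13.2 J/K.
ΔS₂ = m₂c₂ ln(T_f/T₂) = 140.6 × ln(381.35/343) = 14.9 J/K.
ΔS_total = -13.2 + 14.9 = 1.7 J/K.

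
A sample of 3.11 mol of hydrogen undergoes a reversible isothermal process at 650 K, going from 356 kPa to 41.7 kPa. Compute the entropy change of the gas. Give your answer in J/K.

For an isothermal ideal gas ΔS_gas = nR ln(P₁/P₂) = 3.11 × 8.314 × ln(356/41.7) = 55.4 J/K.

ΔS_gas = 55.4 J/K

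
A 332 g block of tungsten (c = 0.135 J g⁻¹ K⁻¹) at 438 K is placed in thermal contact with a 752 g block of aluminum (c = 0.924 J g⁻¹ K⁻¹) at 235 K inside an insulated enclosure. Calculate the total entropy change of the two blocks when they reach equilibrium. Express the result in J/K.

ΔS_total = 9.83 J/K

Energy balance: T_f = (m₁c₁T₁ + m₂c₂T₂)/(m₁c₁ + m₂c₂) = 247.3 K.
ΔS₁ = m₁c₁ ln(T_f/T₁) = 44.82 × ln(247.3/438) = -25.62 J/K.
ΔS₂ = m₂c₂ ln(T_f/T₂) = 694.848 × ln(247.3/235) = 35.45 J/K.
ΔS_total = -25.62 + 35.45 = 9.83 J/K.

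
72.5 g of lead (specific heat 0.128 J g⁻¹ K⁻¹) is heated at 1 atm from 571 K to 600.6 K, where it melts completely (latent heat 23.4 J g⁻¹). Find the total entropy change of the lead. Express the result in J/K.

ΔS = 3.29 J/K

Warming step: ΔS₁ = m c ln(T_tr/T_i) = 72.5 × 0.128 × ln(600.6/571) = 0.469 J/K.
Phase change: ΔS₂ = +mL/T_tr = 72.5 × 23.4 / 600.6 = 2.825 J/K.
ΔS_total = (0.469) + (2.825) = 3.29 J/K.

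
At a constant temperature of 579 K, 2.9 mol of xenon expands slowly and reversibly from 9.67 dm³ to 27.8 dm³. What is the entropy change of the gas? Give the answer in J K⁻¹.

ΔS_gas = 25.5 J/K

For an isothermal ideal gas ΔS_gas = nR ln(V₂/V₁) = 2.9 × 8.314 × ln(27.8/9.67) = 25.5 J/K.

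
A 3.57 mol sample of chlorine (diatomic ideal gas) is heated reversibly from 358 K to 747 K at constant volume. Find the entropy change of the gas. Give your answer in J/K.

ΔS = 54.6 J/K

At constant volume, ΔS = nC_V ln(T₂/T₁) with C_V = 5R/2 = 20.79 J mol⁻¹ K⁻¹.
ΔS = 3.57 × 20.79 × ln(747/358) = 54.6 J/K.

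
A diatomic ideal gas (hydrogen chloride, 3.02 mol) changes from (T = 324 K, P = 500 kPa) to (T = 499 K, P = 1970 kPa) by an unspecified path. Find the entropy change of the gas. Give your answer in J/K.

ΔS = 3.52 J/K

ΔS = nC_p ln(T₂/T₁) − nR ln(P₂/P₁), with C_p = 7R/2 = 29.1 J mol⁻¹ K⁻¹ for a diatomic ideal gas.
ΔS = 3.02 × [29.1 × ln(499/324) − 8.314 × ln(1970/500)] = 3.52 J/K.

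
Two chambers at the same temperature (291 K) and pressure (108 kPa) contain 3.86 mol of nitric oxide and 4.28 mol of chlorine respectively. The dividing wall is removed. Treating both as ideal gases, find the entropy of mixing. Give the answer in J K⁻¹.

ΔS_mix = 46.8 J/K

Mole fractions: x_A = 3.86/8.14 = 0.474, x_B = 0.526.
ΔS_mix = −R(n_A ln x_A + n_B ln x_B) = −8.314 × (3.86 ln 0.474 + 4.28 ln 0.526) = 46.8 J/K.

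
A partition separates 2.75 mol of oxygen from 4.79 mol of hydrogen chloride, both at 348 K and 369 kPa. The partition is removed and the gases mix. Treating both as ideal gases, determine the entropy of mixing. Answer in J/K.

ΔS_mix = 41.1 J/K

Mole fractions: x_A = 2.75/7.54 = 0.365, x_B = 0.635.
ΔS_mix = −R(n_A ln x_A + n_B ln x_B) = −8.314 × (2.75 ln 0.365 + 4.79 ln 0.635) = 41.1 J/K.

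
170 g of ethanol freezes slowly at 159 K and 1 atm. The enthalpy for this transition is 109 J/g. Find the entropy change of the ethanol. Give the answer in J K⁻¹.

ΔS = -117 J/K

Heat released by the substance: Q = −mL = −170 × 109 = −18530 J.
At constant T, ΔS = Q_rev/T = −18530 / 159 = -117 J/K.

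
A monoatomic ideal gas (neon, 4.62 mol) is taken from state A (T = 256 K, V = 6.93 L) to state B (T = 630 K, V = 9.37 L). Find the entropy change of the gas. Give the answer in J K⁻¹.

ΔS = 63.5 J/K

Entropy is a state function: ΔS = nC_V ln(T₂/T₁) + nR ln(V₂/V₁), with C_V = 3R/2 = 12.47 J mol⁻¹ K⁻¹ for a monoatomic ideal gas.
ΔS = 4.62 × [12.47 × ln(630/256) + 8.314 × ln(9.37/6.93)] = 63.5 J/K.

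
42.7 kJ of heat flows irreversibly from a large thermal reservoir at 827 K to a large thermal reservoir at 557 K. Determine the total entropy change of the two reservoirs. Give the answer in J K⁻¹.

ΔS_total = 25 J/K

ΔS_hot = −Q/T_H = −42700/827 = -51.63 J/K and ΔS_cold = +Q/T_C = 42700/557 = 76.66 J/K.
ΔS_total = -51.63 + 76.66 = 25 J/K, positive as the second law requires.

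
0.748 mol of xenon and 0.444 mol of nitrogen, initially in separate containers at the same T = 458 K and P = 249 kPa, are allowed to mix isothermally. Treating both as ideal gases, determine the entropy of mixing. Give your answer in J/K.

Mole fractions: x_A = 0.748/1.19 = 0.628, x_B = 0.372.
ΔS_mix = −R(n_A ln x_A + n_B ln x_B) = −8.314 × (0.748 ln 0.628 + 0.444 ln 0.372) = 6.54 J/K.

ΔS_mix = 6.54 J/K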